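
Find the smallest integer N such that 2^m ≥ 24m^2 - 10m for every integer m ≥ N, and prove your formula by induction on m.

N = 12

At m = 11: 2048 < 2794, so the inequality fails and N ≥ 12. We prove 2^m ≥ 24m^2 - 10m for all m ≥ 12.
When m = 12: 2^m = 4096 and 24m^2 - 10m = 3336, so 4096 ≥ 3336.
For the inductive step, assume it holds for an arbitrary j ≥ 12, so 2^j ≥ 24j^2 - 10j.
Then 2^(j + 1) = 2·(2^j) ≥ 2·(24j^2 - 10j).
Also, for j ≥ 12 we have 2·(24j^2 - 10j) ≥ 24(j+1)^2 - 10(j+1), since 2·(24j^2 - 10j) − (24(j+1)^2 - 10(j+1)) = 24j^2 - 58j - 14, which is nonnegative for all j ≥ 12.
Combining, 2^(j + 1) ≥ 24(j+1)^2 - 10(j+1).
By the principle of mathematical induction, the result holds for all m ≥ 12.
Hence the smallest such N is 12.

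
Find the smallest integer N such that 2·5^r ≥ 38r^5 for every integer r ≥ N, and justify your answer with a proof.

N = 9

At r = 8: 781250 < 1245184, so the inequality fails and N ≥ 9. We prove 2·5^r ≥ 38r^5 for all r ≥ 9.
Base case (r = 9): 2·5^r = 3906250 and 38r^5 = 2243862, so 3906250 ≥ 2243862.
For the inductive step, assume it holds for an arbitrary j ≥ 9, so 2·5^j ≥ 38j^5.
Then 2·5^(j + 1) = 5·(2·5^j) ≥ 5·(38j^5).
Also, for j ≥ 9 we have 5·(38j^5) ≥ 38(j+1)^5, since 5 ≥ (1 + 1/j)^5 for all j ≥ 9.
Combining, 2·5^(j + 1) ≥ 38(j+1)^5.
Hence, by induction on r, the claim holds for every r ≥ 9.
Hence the smallest such N is 9.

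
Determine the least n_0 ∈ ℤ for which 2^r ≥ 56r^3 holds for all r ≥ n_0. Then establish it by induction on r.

At r = 18: 262144 < 326592, so the inequality fails and n_0 ≥ 19. We prove 2^r ≥ 56r^3 for all r ≥ 19.
When r = 19: 2^r = 524288 and 56r^3 = 384104, so 524288 ≥ 384104.
Suppose the result is true for r = j, so 2^j ≥ 56j^3.
Then 2^(j + 1) = 2·(2^j) ≥ 2·(56j^3).
Also, for j ≥ 19 we have 2·(56j^3) ≥ 56(j+1)^3, since 2 ≥ (1 + 1/j)^3 for all j ≥ 19.
Combining, 2^(j + 1) ≥ 56(j+1)^3.
By the principle of mathematical induction, the result holds for all r ≥ 19.
Hence the smallest such n_0 is 19.

n_0 = 19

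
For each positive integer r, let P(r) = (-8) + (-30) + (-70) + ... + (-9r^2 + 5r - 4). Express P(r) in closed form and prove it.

P(r) = -r(3r^2 + 2r + 3)

We claim P(r) = -r(3r^2 + 2r + 3) for all r ≥ 1.
When r = 1: P(1) = -8, and the closed form gives -8. They agree.
Inductive step: suppose the statement holds for some k ≥ 1, so P(k) = k(-3k^2 - 2k - 3).
Then P(k+1) = P(k) + (5k - 9(k + 1)^2 + 1) = (k(-3k^2 - 2k - 3)) + (5k - 9(k + 1)^2 + 1).
Simplifying, P(k+1) = -(k + 1)(3k^2 + 8k + 8) = -(k+1)(3(k+1)^2 + 2(k+1) + 3),
which is the closed form with r = k+1.
This completes the induction.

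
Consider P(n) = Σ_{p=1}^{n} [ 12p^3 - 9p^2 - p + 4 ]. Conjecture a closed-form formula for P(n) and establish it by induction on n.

P(n) = n(3n^3 + 3n^2 - 2n + 2)

We claim P(n) = n(3n^3 + 3n^2 - 2n + 2) for all n ≥ 1.
For the base case n = 1: P(1) = 6, and the closed form gives 6. They agree.
Suppose the result is true for n = p, so P(p) = p(3p^3 + 3p^2 - 2p + 2).
Then P(p+1) = P(p) + (12p^3 + 27p^2 + 17p + 6) = (p(3p^3 + 3p^2 - 2p + 2)) + (12p^3 + 27p^2 + 17p + 6).
Simplifying, P(p+1) = (p + 1)(3p^3 + 12p^2 + 13p + 6) = (p+1)(3(p+1)^3 + 3(p+1)^2 - 2(p+1) + 2),
which is the closed form with n = p+1.
By induction, the statement is established for all n ≥ 1.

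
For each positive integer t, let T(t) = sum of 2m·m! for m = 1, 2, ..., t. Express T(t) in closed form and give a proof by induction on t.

We claim T(t) = (2t + 2)t! - 2 for all t ≥ 1.
When t = 1: T(1) = 2, and the closed form gives 2. They agree.
Suppose the result is true for t = m, so T(m) = (2m + 2)m! - 2.
Then T(m+1) = T(m) + (2(m + 1)(m + 1)!) = ((2m + 2)m! - 2) + (2(m + 1)(m + 1)!).
Simplifying, T(m+1) = (2(m+1) + 2)(m+1)! - 2,
which is the closed form with t = m+1.
Hence, by induction on t, the claim holds for every t ≥ 1.

T(t) = (2t + 2)t! - 2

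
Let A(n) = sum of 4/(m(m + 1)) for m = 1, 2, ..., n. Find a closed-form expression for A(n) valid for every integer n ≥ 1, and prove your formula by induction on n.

We claim A(n) = 4n/(n + 1) for all n ≥ 1.
Base case (n = 1): A(1) = 2, and the closed form gives 2. They agree.
For the inductive step, assume it holds for an arbitrary m ≥ 1, so A(m) = 4m/(m + 1).
Then A(m+1) = A(m) + (4/((m + 1)(m + 2))) = (4m/(m + 1)) + (4/((m + 1)(m + 2))).
Simplifying, A(m+1) = 4(m + 1)/(m + 2) = 4(m+1)/((m+1) + 1),
which is the closed form with n = m+1.
By induction, the statement is established for all n ≥ 1.

A(n) = 4n/(n + 1)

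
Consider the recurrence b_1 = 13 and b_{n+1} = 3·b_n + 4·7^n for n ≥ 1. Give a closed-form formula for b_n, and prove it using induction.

b_n = 2·3^n + 7^n

Computing the first terms: b_1 = 13, b_2 = 67, b_3 = 397. This suggests b_n = 2·3^n + 7^n.
Base step (n = 1): the formula gives 13 = 13 = b_1.
Suppose the result is true for n = k, so b_k = 2·3^k + 7^k.
Then b_{k+1} = 3·b_k + 4·7^k = 3·(2·3^k + 7^k) + 4·7^k = 2·3^(k + 1) + 7^(k + 1),
which is the claimed formula at n = k+1.
By the principle of mathematical induction, the result holds for all n ≥ 1.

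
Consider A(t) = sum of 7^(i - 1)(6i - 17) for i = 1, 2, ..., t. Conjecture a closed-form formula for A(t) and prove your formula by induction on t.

A(t) = 7^t(t - 3) + 3

We claim A(t) = 7^t(t - 3) + 3 for all t ≥ 1.
When t = 1: A(1) = -11, and the closed form gives -11. They agree.
For the inductive step, assume it holds for an arbitrary i ≥ 1, so A(i) = 7^i(i - 3) + 3.
Then A(i+1) = A(i) + (7^i(6i - 11)) = (7^i(i - 3) + 3) + (7^i(6i - 11)).
Simplifying, A(i+1) = 7·7^i·i - 14·7^i + 3 = 7^(i+1)((i+1) - 3) + 3,
which is the closed form with t = i+1.
By the principle of mathematical induction, the result holds for all t ≥ 1.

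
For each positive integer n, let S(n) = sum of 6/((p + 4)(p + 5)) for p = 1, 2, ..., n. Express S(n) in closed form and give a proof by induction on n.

We claim S(n) = 6n/(5(n + 5)) for all n ≥ 1.
For the base case n = 1: S(1) = 1/5, and the closed form gives 1/5. They agree.
Suppose the result is true for n = p, so S(p) = 6p/(5(p + 5)).
Then S(p+1) = S(p) + (6/((p + 5)(p + 6))) = (6p/(5(p + 5))) + (6/((p + 5)(p + 6))).
Simplifying, S(p+1) = 6(p + 1)/(5(p + 6)) = 6(p+1)/(5((p+1) + 5)),
which is the closed form with n = p+1.
By induction, the statement is established for all n ≥ 1.

S(n) = 6n/(5(n + 5))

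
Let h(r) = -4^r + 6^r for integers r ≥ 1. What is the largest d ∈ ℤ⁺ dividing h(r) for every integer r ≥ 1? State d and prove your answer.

d = 2

Computing the first values: h(1) = 2 and h(2) = 20; gcd(2, 20) = 2, so d ≤ 2.
We prove 2 | -4^r + 6^r for all r ≥ 1 by induction on r.
When r = 1: h(1) = 2 = 2·(1), so 2 | h(1).
Suppose the result is true for r = p, i.e. 2 | h(p). Then
6^{p+1} − 4^{p+1} = 6·6^p − 4·4^p = 6·(6^p − 4^p) + (2)·4^p. The first term is divisible by 2 by the inductive hypothesis, and the second term (2)·4^p is divisible by 2 since 2 | 2. Hence 2 | h(p+1).
By induction, the statement is established for all r ≥ 1.
Therefore the largest such d is 2.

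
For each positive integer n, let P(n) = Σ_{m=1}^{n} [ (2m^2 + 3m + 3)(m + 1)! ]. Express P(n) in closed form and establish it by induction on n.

We claim P(n) = (2n + 1)(n + 2)! - 2 for all n ≥ 1.
Base step (n = 1): P(1) = 16, and the closed form gives 16. They agree.
Inductive step: suppose the statement holds for some m ≥ 1, so P(m) = (2m + 1)(m + 2)! - 2.
Then P(m+1) = P(m) + ((2m^2 + 7m + 8)(m + 2)!) = ((2m + 1)(m + 2)! - 2) + ((2m^2 + 7m + 8)(m + 2)!).
Simplifying, P(m+1) = (2(m+1) + 1)((m+1) + 2)! - 2,
which is the closed form with n = m+1.
Hence, by induction on n, the claim holds for every n ≥ 1.

P(n) = (2n + 1)(n + 2)! - 2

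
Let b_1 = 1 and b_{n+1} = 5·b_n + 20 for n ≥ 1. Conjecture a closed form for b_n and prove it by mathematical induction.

b_n = 6·5^(n - 1) - 5

Computing the first terms: b_1 = 1, b_2 = 25, b_3 = 145. This suggests b_n = 6·5^(n - 1) - 5.
Base step (n = 1): the formula gives 1 = 1 = b_1.
For the inductive step, assume it holds for an arbitrary m ≥ 1, so b_m = 6·5^(m - 1) - 5.
Then b_{m+1} = 5·b_m + 20 = 5·(6·5^(m - 1) - 5) + 20 = 6·5^m - 5 = 6·5^((m+1) - 1) - 5,
which is the claimed formula at n = m+1.
By the principle of mathematical induction, the result holds for all n ≥ 1.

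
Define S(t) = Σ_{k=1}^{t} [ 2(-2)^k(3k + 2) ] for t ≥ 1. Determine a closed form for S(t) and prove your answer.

S(t) = 4(-2)^t(t + 1) - 4

We claim S(t) = 4(-2)^t(t + 1) - 4 for all t ≥ 1.
When t = 1: S(1) = -20, and the closed form gives -20. They agree.
Suppose the result is true for t = k, so S(k) = 4(-2)^k(k + 1) - 4.
Then S(k+1) = S(k) + ((-2)^(k + 2)(-3k - 5)) = (4(-2)^k(k + 1) - 4) + ((-2)^(k + 2)(-3k - 5)).
Simplifying, S(k+1) = -8(-2)^k·k - 16(-2)^k - 4 = 4(-2)^(k+1)((k+1) + 1) - 4,
which is the closed form with t = k+1.
By the principle of mathematical induction, the result holds for all t ≥ 1.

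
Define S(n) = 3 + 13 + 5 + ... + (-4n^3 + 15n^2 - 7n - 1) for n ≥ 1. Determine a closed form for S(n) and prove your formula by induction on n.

We claim S(n) = -n(n^3 - 3n^2 - 3n + 2) for all n ≥ 1.
Base step (n = 1): S(1) = 3, and the closed form gives 3. They agree.
Suppose the result is true for n = i, so S(i) = i(-i^3 + 3i^2 + 3i - 2).
Then S(i+1) = S(i) + (-4i^3 + 3i^2 + 11i + 3) = (i(-i^3 + 3i^2 + 3i - 2)) + (-4i^3 + 3i^2 + 11i + 3).
Simplifying, S(i+1) = -(i + 1)(i^3 - 6i - 3) = -(i+1)((i+1)^3 - 3(i+1)^2 - 3(i+1) + 2),
which is the closed form with n = i+1.
Hence, by induction on n, the claim holds for every n ≥ 1.

S(n) = -n(n^3 - 3n^2 - 3n + 2)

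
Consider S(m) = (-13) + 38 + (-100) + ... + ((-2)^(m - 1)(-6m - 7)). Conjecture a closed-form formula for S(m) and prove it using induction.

S(m) = (-2)^m(2m + 3) - 3

We claim S(m) = (-2)^m(2m + 3) - 3 for all m ≥ 1.
Base case (m = 1): S(1) = -13, and the closed form gives -13. They agree.
Inductive step: suppose the statement holds for some j ≥ 1, so S(j) = (-2)^j(2j + 3) - 3.
Then S(j+1) = S(j) + ((-2)^j(-6j - 13)) = ((-2)^j(2j + 3) - 3) + ((-2)^j(-6j - 13)).
Simplifying, S(j+1) = -4(-2)^j·j - 10(-2)^j - 3 = (-2)^(j+1)(2(j+1) + 3) - 3,
which is the closed form with m = j+1.
By the principle of mathematical induction, the result holds for all m ≥ 1.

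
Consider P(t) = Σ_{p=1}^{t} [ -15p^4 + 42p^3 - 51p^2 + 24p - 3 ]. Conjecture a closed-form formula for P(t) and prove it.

P(t) = -t(3t^4 - 3t^3 + t^2 + 3t - 1)

We claim P(t) = -t(3t^4 - 3t^3 + t^2 + 3t - 1) for all t ≥ 1.
Base case (t = 1): P(1) = -3, and the closed form gives -3. They agree.
Suppose the result is true for t = p, so P(p) = p(-3p^4 + 3p^3 - p^2 - 3p + 1).
Then P(p+1) = P(p) + (-15p^4 - 18p^3 - 15p^2 - 12p - 3) = (p(-3p^4 + 3p^3 - p^2 - 3p + 1)) + (-15p^4 - 18p^3 - 15p^2 - 12p - 3).
Simplifying, P(p+1) = -(p + 1)(3p^4 + 9p^3 + 10p^2 + 8p + 3) = -(p+1)(3(p+1)^4 - 3(p+1)^3 + (p+1)^2 + 3(p+1) - 1),
which is the closed form with t = p+1.
By induction, the statement is established for all t ≥ 1.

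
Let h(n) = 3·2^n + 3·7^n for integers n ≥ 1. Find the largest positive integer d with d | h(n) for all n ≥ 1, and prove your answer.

Computing the first values: h(1) = 27 and h(2) = 159; gcd(27, 159) = 3, so d ≤ 3.
We prove 3 | 3·2^n + 3·7^n for all n ≥ 1 by induction on n.
For the base case n = 1: h(1) = 27 = 3·(9), so 3 | h(1).
Inductive step: assume the claim holds for n = k, i.e. 3 | h(k). Then
h(k+1) − 7·h(k) = (3·2^(k+1) + 3·7^(k+1)) − 7·(3·2^k + 3·7^k) = (3)·2^k·(2 − 7) = (-15)·2^k. Since 3 | h(k) by the inductive hypothesis, 3 | 7·h(k); and 3 | -15 since -15 = 3·-5. Therefore 3 | h(k+1).
By induction, the statement is established for all n ≥ 1.
Therefore the largest such d is 3.

d = 3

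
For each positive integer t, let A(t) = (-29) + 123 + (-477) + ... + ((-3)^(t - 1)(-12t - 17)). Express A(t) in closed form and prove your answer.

A(t) = (-3)^t(3t + 5) - 5

We claim A(t) = (-3)^t(3t + 5) - 5 for all t ≥ 1.
Base step (t = 1): A(1) = -29, and the closed form gives -29. They agree.
Inductive step: assume the claim holds for t = i, so A(i) = (-3)^i(3i + 5) - 5.
Then A(i+1) = A(i) + ((-3)^i(-12i - 29)) = ((-3)^i(3i + 5) - 5) + ((-3)^i(-12i - 29)).
Simplifying, A(i+1) = -9(-3)^i·i - 24(-3)^i - 5 = (-3)^(i+1)(3(i+1) + 5) - 5,
which is the closed form with t = i+1.
This completes the induction.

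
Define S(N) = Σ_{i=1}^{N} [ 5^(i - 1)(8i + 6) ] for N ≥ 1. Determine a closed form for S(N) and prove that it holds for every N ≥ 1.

We claim S(N) = 5^N(2N + 1) - 1 for all N ≥ 1.
Base step (N = 1): S(1) = 14, and the closed form gives 14. They agree.
Inductive step: assume the claim holds for N = i, so S(i) = 5^i(2i + 1) - 1.
Then S(i+1) = S(i) + (5^i(8i + 14)) = (5^i(2i + 1) - 1) + (5^i(8i + 14)).
Simplifying, S(i+1) = 10·5^i·i + 15·5^i - 1 = 5^(i+1)(2(i+1) + 1) - 1,
which is the closed form with N = i+1.
By the principle of mathematical induction, the result holds for all N ≥ 1.

S(N) = 5^N(2N + 1) - 1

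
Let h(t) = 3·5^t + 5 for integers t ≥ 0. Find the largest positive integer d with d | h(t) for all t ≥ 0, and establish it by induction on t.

d = 4

Computing the first values: h(0) = 8 and h(1) = 20; gcd(8, 20) = 4, so d ≤ 4.
We prove 4 | 3·5^t + 5 for all t ≥ 0 by induction on t.
Base step (t = 0): h(0) = 8 = 4·(2), so 4 | h(0).
For the inductive step, assume it holds for an arbitrary m ≥ 0, i.e. 4 | h(m). Then
h(m+1) = 3·5^(m+1) + 5 = 5·(3·5^m + 5) - 20 = 5·h(m) - 20. The first term is divisible by 4 by the inductive hypothesis, and -20 is divisible by 4. Hence 4 | h(m+1).
Hence, by induction on t, the claim holds for every t ≥ 0.
Therefore the largest such d is 4.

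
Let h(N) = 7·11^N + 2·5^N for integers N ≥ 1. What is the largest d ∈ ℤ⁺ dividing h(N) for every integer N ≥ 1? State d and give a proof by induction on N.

d = 3

Computing the first values: h(1) = 87 and h(2) = 897; gcd(87, 897) = 3, so d ≤ 3.
We prove 3 | 7·11^N + 2·5^N for all N ≥ 1 by induction on N.
When N = 1: h(1) = 87 = 3·(29), so 3 | h(1).
Inductive step: suppose the statement holds for some k ≥ 1, i.e. 3 | h(k). Then
h(k+1) − 11·h(k) = (7·11^(k+1) + 2·5^(k+1)) − 11·(7·11^k + 2·5^k) = (2)·5^k·(5 − 11) = (-12)·5^k. Since 3 | h(k) by the inductive hypothesis, 3 | 11·h(k); and 3 | -12 since -12 = 3·-4. Therefore 3 | h(k+1).
By induction, the statement is established for all N ≥ 1.
Therefore the largest such d is 3.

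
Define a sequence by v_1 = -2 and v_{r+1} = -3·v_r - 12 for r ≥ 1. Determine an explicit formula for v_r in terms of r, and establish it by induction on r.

v_r = (-3)^(r - 1) - 3

Computing the first terms: v_1 = -2, v_2 = -6, v_3 = 6. This suggests v_r = (-3)^(r - 1) - 3.
Base case (r = 1): the formula gives -2 = -2 = v_1.
For the inductive step, assume it holds for an arbitrary i ≥ 1, so v_i = (-3)^(i - 1) - 3.
Then v_{i+1} = -3·v_i - 12 = -3·((-3)^(i - 1) - 3) - 12 = (-3)^i - 3 = (-3)^((i+1) - 1) - 3,
which is the claimed formula at r = i+1.
By induction, the statement is established for all r ≥ 1.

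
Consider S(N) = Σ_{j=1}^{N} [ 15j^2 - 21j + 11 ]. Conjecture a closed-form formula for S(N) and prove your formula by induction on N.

S(N) = N(5N^2 - 3N + 3)

We claim S(N) = N(5N^2 - 3N + 3) for all N ≥ 1.
Base case (N = 1): S(1) = 5, and the closed form gives 5. They agree.
Suppose the result is true for N = j, so S(j) = j(5j^2 - 3j + 3).
Then S(j+1) = S(j) + (15j^2 + 9j + 5) = (j(5j^2 - 3j + 3)) + (15j^2 + 9j + 5).
Simplifying, S(j+1) = (j + 1)(5j^2 + 7j + 5) = (j+1)(5(j+1)^2 - 3(j+1) + 3),
which is the closed form with N = j+1.
Hence, by induction on N, the claim holds for every N ≥ 1.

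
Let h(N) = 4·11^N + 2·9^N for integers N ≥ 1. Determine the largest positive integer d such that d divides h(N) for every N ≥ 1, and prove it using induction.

Computing the first values: h(1) = 62 and h(2) = 646; gcd(62, 646) = 2, so d ≤ 2.
We prove 2 | 4·11^N + 2·9^N for all N ≥ 1 by induction on N.
Base case (N = 1): h(1) = 62 = 2·(31), so 2 | h(1).
Inductive step: suppose the statement holds for some m ≥ 1, i.e. 2 | h(m). Then
h(m+1) − 11·h(m) = (4·11^(m+1) + 2·9^(m+1)) − 11·(4·11^m + 2·9^m) = (2)·9^m·(9 − 11) = (-4)·9^m. Since 2 | h(m) by the inductive hypothesis, 2 | 11·h(m); and 2 | -4 since -4 = 2·-2. Therefore 2 | h(m+1).
By the principle of mathematical induction, the result holds for all N ≥ 1.
Therefore the largest such d is 2.

d = 2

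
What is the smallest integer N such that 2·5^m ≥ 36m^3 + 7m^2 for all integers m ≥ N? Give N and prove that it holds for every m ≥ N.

N = 5

At m = 4: 1250 < 2416, so the inequality fails and N ≥ 5. We prove 2·5^m ≥ 36m^3 + 7m^2 for all m ≥ 5.
For the base case m = 5: 2·5^m = 6250 and 36m^3 + 7m^2 = 4675, so 6250 ≥ 4675.
For the inductive step, assume it holds for an arbitrary j ≥ 5, so 2·5^j ≥ 36j^3 + 7j^2.
Then 2·5^(j + 1) = 5·(2·5^j) ≥ 5·(36j^3 + 7j^2).
Also, for j ≥ 5 we have 5·(36j^3 + 7j^2) ≥ 36(j+1)^3 + 7(j+1)^2, since 5·(36j^3 + 7j^2) − (36(j+1)^3 + 7(j+1)^2) = 144j^3 - 80j^2 - 122j - 43, which is nonnegative for all j ≥ 5.
Combining, 2·5^(j + 1) ≥ 36(j+1)^3 + 7(j+1)^2.
By the principle of mathematical induction, the result holds for all m ≥ 5.
Hence the smallest such N is 5.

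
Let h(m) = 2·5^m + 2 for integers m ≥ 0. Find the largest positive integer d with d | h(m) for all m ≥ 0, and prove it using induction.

d = 4

Computing the first values: h(0) = 4 and h(1) = 12; gcd(4, 12) = 4, so d ≤ 4.
We prove 4 | 2·5^m + 2 for all m ≥ 0 by induction on m.
Base case (m = 0): h(0) = 4 = 4·(1), so 4 | h(0).
Suppose the result is true for m = j, i.e. 4 | h(j). Then
h(j+1) = 2·5^(j+1) + 2 = 5·(2·5^j + 2) - 8 = 5·h(j) - 8. The first term is divisible by 4 by the inductive hypothesis, and -8 is divisible by 4. Hence 4 | h(j+1).
By the principle of mathematical induction, the result holds for all m ≥ 0.
Therefore the largest such d is 4.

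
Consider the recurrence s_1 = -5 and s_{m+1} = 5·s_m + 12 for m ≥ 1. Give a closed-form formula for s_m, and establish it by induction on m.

Computing the first terms: s_1 = -5, s_2 = -13, s_3 = -53. This suggests s_m = -2·5^(m - 1) - 3.
Base case (m = 1): the formula gives -5 = -5 = s_1.
Inductive step: assume the claim holds for m = k, so s_k = -2·5^(k - 1) - 3.
Then s_{k+1} = 5·s_k + 12 = 5·(-2·5^(k - 1) - 3) + 12 = -2·5^k - 3 = -2·5^((k+1) - 1) - 3,
which is the claimed formula at m = k+1.
By the principle of mathematical induction, the result holds for all m ≥ 1.

s_m = -2·5^(m - 1) - 3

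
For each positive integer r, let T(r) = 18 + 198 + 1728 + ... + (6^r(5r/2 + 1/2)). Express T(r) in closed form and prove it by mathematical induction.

T(r) = 3·6^r·r

We claim T(r) = 3·6^r·r for all r ≥ 1.
When r = 1: T(1) = 18, and the closed form gives 18. They agree.
Suppose the result is true for r = k, so T(k) = 3·6^k·k.
Then T(k+1) = T(k) + (6^k(15k + 18)) = (3·6^k·k) + (6^k(15k + 18)).
Simplifying, T(k+1) = 18·6^k(k + 1) = 3·6^(k+1)·(k+1),
which is the closed form with r = k+1.
Hence, by induction on r, the claim holds for every r ≥ 1.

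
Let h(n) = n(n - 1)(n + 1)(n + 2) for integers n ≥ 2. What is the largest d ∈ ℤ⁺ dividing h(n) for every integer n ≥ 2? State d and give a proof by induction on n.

Computing the first values: h(2) = 24 and h(3) = 120; gcd(24, 120) = 24, so d ≤ 24.
We prove 24 | n(n - 1)(n + 1)(n + 2) for all n ≥ 2 by induction on n.
Base case (n = 2): h(2) = 24 = 24·(1), so 24 | h(2).
For the inductive step, assume it holds for an arbitrary j ≥ 2, i.e. 24 | h(j). Then
h(j+1) − h(j) = j·(j+1)·(j+2)·(j+3) − (j-1)·j·(j+1)·(j+2) = j·(j+1)·(j+2)·[(j+3) − (j-1)] = 4·j·(j+1)·(j+2). The product of 3 consecutive integers is divisible by (3)! = 6, so h(j+1) − h(j) is divisible by 4·6 = 24. By the inductive hypothesis 24 | h(j), hence 24 | h(j+1).
This completes the induction.
Therefore the largest such d is 24.

d = 24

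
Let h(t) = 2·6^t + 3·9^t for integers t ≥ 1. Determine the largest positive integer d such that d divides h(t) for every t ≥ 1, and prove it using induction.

d = 3

Computing the first values: h(1) = 39 and h(2) = 315; gcd(39, 315) = 3, so d ≤ 3.
We prove 3 | 2·6^t + 3·9^t for all t ≥ 1 by induction on t.
Base case (t = 1): h(1) = 39 = 3·(13), so 3 | h(1).
For the inductive step, assume it holds for an arbitrary m ≥ 1, i.e. 3 | h(m). Then
h(m+1) − 9·h(m) = (2·6^(m+1) + 3·9^(m+1)) − 9·(2·6^m + 3·9^m) = (2)·6^m·(6 − 9) = (-6)·6^m. Since 3 | h(m) by the inductive hypothesis, 3 | 9·h(m); and 3 | -6 since -6 = 3·-2. Therefore 3 | h(m+1).
By the principle of mathematical induction, the result holds for all t ≥ 1.
Therefore the largest such d is 3.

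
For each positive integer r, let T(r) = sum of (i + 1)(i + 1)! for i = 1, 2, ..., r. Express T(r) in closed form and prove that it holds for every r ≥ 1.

We claim T(r) = (r + 2)! - 2 for all r ≥ 1.
When r = 1: T(1) = 4, and the closed form gives 4. They agree.
Inductive step: assume the claim holds for r = i, so T(i) = (i + 2)! - 2.
Then T(i+1) = T(i) + ((i + 2)(i + 2)!) = ((i + 2)! - 2) + ((i + 2)(i + 2)!).
Simplifying, T(i+1) = ((i+1) + 2)! - 2,
which is the closed form with r = i+1.
By the principle of mathematical induction, the result holds for all r ≥ 1.

T(r) = (r + 2)! - 2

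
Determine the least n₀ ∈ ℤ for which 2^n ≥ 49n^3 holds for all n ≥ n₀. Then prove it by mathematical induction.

At n = 18: 262144 < 285768, so the inequality fails and n₀ ≥ 19. We prove 2^n ≥ 49n^3 for all n ≥ 19.
Base step (n = 19): 2^n = 524288 and 49n^3 = 336091, so 524288 ≥ 336091.
Suppose the result is true for n = k, so 2^k ≥ 49k^3.
Then 2^(k + 1) = 2·(2^k) ≥ 2·(49k^3).
Also, for k ≥ 19 we have 2·(49k^3) ≥ 49(k+1)^3, since 2 ≥ (1 + 1/k)^3 for all k ≥ 19.
Combining, 2^(k + 1) ≥ 49(k+1)^3.
By induction, the statement is established for all n ≥ 19.
Hence the smallest such n₀ is 19.

n₀ = 19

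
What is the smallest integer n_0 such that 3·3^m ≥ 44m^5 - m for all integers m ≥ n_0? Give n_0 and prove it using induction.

n_0 = 15

At m = 14: 14348907 < 23664242, so the inequality fails and n_0 ≥ 15. We prove 3·3^m ≥ 44m^5 - m for all m ≥ 15.
Base case (m = 15): 3·3^m = 43046721 and 44m^5 - m = 33412485, so 43046721 ≥ 33412485.
For the inductive step, assume it holds for an arbitrary j ≥ 15, so 3·3^j ≥ 44j^5 - j.
Then 3·3^(j + 1) = 3·(3·3^j) ≥ 3·(44j^5 - j).
Also, for j ≥ 15 we have 3·(44j^5 - j) ≥ 44(j+1)^5 - (j+1), since 3·(44j^5 - j) − (44(j+1)^5 - (j+1)) = 88j^5 - 220j^4 - 440j^3 - 440j^2 - 222j - 43, which is nonnegative for all j ≥ 15.
Combining, 3·3^(j + 1) ≥ 44(j+1)^5 - (j+1).
By the principle of mathematical induction, the result holds for all m ≥ 15.
Hence the smallest such n_0 is 15.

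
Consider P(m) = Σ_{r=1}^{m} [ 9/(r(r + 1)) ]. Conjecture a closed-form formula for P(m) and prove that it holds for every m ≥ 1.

P(m) = 9m/(m + 1)

We claim P(m) = 9m/(m + 1) for all m ≥ 1.
Base case (m = 1): P(1) = 9/2, and the closed form gives 9/2. They agree.
Inductive step: assume the claim holds for m = r, so P(r) = 9r/(r + 1).
Then P(r+1) = P(r) + (9/((r + 1)(r + 2))) = (9r/(r + 1)) + (9/((r + 1)(r + 2))).
Simplifying, P(r+1) = 9(r + 1)/(r + 2) = 9(r+1)/((r+1) + 1),
which is the closed form with m = r+1.
Hence, by induction on m, the claim holds for every m ≥ 1.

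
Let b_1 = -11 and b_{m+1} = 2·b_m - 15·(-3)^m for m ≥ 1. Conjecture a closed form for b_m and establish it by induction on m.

Computing the first terms: b_1 = -11, b_2 = 23, b_3 = -89. This suggests b_m = -(-3)^(m + 1) - 2^m.
When m = 1: the formula gives -11 = -11 = b_1.
Suppose the result is true for m = r, so b_r = -(-3)^(r + 1) - 2^r.
Then b_{r+1} = 2·b_r - 15·(-3)^r = 2·(-(-3)^(r + 1) - 2^r) - 15·(-3)^r = -(-3)^(r + 2) - 2^(r + 1) = -(-3)^((r+1) + 1) - 2^(r+1),
which is the claimed formula at m = r+1.
This completes the induction.

b_m = -(-3)^(m + 1) - 2^m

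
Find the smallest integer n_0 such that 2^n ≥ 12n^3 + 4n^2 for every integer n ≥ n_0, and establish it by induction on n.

At n = 15: 32768 < 41400, so the inequality fails and n_0 ≥ 16. We prove 2^n ≥ 12n^3 + 4n^2 for all n ≥ 16.
When n = 16: 2^n = 65536 and 12n^3 + 4n^2 = 50176, so 65536 ≥ 50176.
For the inductive step, assume it holds for an arbitrary m ≥ 16, so 2^m ≥ 12m^3 + 4m^2.
Then 2^(m + 1) = 2·(2^m) ≥ 2·(12m^3 + 4m^2).
Also, for m ≥ 16 we have 2·(12m^3 + 4m^2) ≥ 12(m+1)^3 + 4(m+1)^2, since 2·(12m^3 + 4m^2) − (12(m+1)^3 + 4(m+1)^2) = 12m^3 - 32m^2 - 44m - 16, which is nonnegative for all m ≥ 16.
Combining, 2^(m + 1) ≥ 12(m+1)^3 + 4(m+1)^2.
Hence, by induction on n, the claim holds for every n ≥ 16.
Hence the smallest such n_0 is 16.

n_0 = 16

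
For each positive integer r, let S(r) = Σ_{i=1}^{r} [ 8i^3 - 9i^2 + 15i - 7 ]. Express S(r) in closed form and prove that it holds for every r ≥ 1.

S(r) = r(2r^3 + r^2 + 5r - 1)

We claim S(r) = r(2r^3 + r^2 + 5r - 1) for all r ≥ 1.
When r = 1: S(1) = 7, and the closed form gives 7. They agree.
Inductive step: suppose the statement holds for some i ≥ 1, so S(i) = i(2i^3 + i^2 + 5i - 1).
Then S(i+1) = S(i) + (8i^3 + 15i^2 + 21i + 7) = (i(2i^3 + i^2 + 5i - 1)) + (8i^3 + 15i^2 + 21i + 7).
Simplifying, S(i+1) = (i + 1)(2i^3 + 7i^2 + 13i + 7) = (i+1)(2(i+1)^3 + (i+1)^2 + 5(i+1) - 1),
which is the closed form with r = i+1.
By induction, the statement is established for all r ≥ 1.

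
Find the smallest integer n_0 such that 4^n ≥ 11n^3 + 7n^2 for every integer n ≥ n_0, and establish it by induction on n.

At n = 5: 1024 < 1550, so the inequality fails and n_0 ≥ 6. We prove 4^n ≥ 11n^3 + 7n^2 for all n ≥ 6.
Base step (n = 6): 4^n = 4096 and 11n^3 + 7n^2 = 2628, so 4096 ≥ 2628.
Inductive step: assume the claim holds for n = r, so 4^r ≥ 11r^3 + 7r^2.
Then 4^(r + 1) = 4·(4^r) ≥ 4·(11r^3 + 7r^2).
Also, for r ≥ 6 we have 4·(11r^3 + 7r^2) ≥ 11(r+1)^3 + 7(r+1)^2, since 4·(11r^3 + 7r^2) − (11(r+1)^3 + 7(r+1)^2) = 33r^3 - 12r^2 - 47r - 18, which is nonnegative for all r ≥ 6.
Combining, 4^(r + 1) ≥ 11(r+1)^3 + 7(r+1)^2.
This completes the induction.
Hence the smallest such n_0 is 6.

n_0 = 6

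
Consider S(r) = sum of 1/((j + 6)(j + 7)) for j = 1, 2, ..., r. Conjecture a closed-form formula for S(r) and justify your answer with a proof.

We claim S(r) = r/(7(r + 7)) for all r ≥ 1.
Base step (r = 1): S(1) = 1/56, and the closed form gives 1/56. They agree.
Inductive step: assume the claim holds for r = j, so S(j) = j/(7(j + 7)).
Then S(j+1) = S(j) + (1/((j + 7)(j + 8))) = (j/(7(j + 7))) + (1/((j + 7)(j + 8))).
Simplifying, S(j+1) = (j + 1)/(7(j + 8)) = (j+1)/(7((j+1) + 7)),
which is the closed form with r = j+1.
By the principle of mathematical induction, the result holds for all r ≥ 1.

S(r) = r/(7(r + 7))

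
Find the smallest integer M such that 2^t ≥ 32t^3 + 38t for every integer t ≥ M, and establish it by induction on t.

M = 18

At t = 17: 131072 < 157862, so the inequality fails and M ≥ 18. We prove 2^t ≥ 32t^3 + 38t for all t ≥ 18.
For the base case t = 18: 2^t = 262144 and 32t^3 + 38t = 187308, so 262144 ≥ 187308.
For the inductive step, assume it holds for an arbitrary j ≥ 18, so 2^j ≥ 32j^3 + 38j.
Then 2^(j + 1) = 2·(2^j) ≥ 2·(32j^3 + 38j).
Also, for j ≥ 18 we have 2·(32j^3 + 38j) ≥ 32(j+1)^3 + 38(j+1), since 2·(32j^3 + 38j) − (32(j+1)^3 + 38(j+1)) = 32j^3 - 96j^2 - 58j - 70, which is nonnegative for all j ≥ 18.
Combining, 2^(j + 1) ≥ 32(j+1)^3 + 38(j+1).
By the principle of mathematical induction, the result holds for all t ≥ 18.
Hence the smallest such M is 18.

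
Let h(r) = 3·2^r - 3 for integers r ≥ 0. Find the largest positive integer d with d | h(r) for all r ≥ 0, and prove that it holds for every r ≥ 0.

d = 3

Computing the first values: h(0) = 0 and h(1) = 3; gcd(0, 3) = 3, so d ≤ 3.
We prove 3 | 3·2^r - 3 for all r ≥ 0 by induction on r.
Base case (r = 0): h(0) = 0 = 3·(0), so 3 | h(0).
Suppose the result is true for r = m, i.e. 3 | h(m). Then
h(m+1) = 3·2^(m+1) - 3 = 2·(3·2^m - 3) + 3 = 2·h(m) + 3. The first term is divisible by 3 by the inductive hypothesis, and 3 is divisible by 3. Hence 3 | h(m+1).
This completes the induction.
Therefore the largest such d is 3.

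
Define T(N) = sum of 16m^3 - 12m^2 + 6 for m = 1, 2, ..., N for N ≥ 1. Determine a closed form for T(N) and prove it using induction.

T(N) = 2N(2N^3 + 2N^2 - N + 2)

We claim T(N) = 2N(2N^3 + 2N^2 - N + 2) for all N ≥ 1.
Base case (N = 1): T(1) = 10, and the closed form gives 10. They agree.
Inductive step: suppose the statement holds for some m ≥ 1, so T(m) = 2m(2m^3 + 2m^2 - m + 2).
Then T(m+1) = T(m) + (16m^3 + 36m^2 + 24m + 10) = (2m(2m^3 + 2m^2 - m + 2)) + (16m^3 + 36m^2 + 24m + 10).
Simplifying, T(m+1) = 2(m + 1)(2m^3 + 8m^2 + 9m + 5) = 2(m+1)(2(m+1)^3 + 2(m+1)^2 - (m+1) + 2),
which is the closed form with N = m+1.
Hence, by induction on N, the claim holds for every N ≥ 1.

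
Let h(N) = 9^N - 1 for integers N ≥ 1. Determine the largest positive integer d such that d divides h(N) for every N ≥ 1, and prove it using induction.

d = 8

Computing the first values: h(1) = 8 and h(2) = 80; gcd(8, 80) = 8, so d ≤ 8.
We prove 8 | 9^N - 1 for all N ≥ 1 by induction on N.
For the base case N = 1: h(1) = 8 = 8·(1), so 8 | h(1).
Inductive step: assume the claim holds for N = r, i.e. 8 | h(r). Then
9^{r+1} − 1^{r+1} = 9·9^r − 1·1^r = 9·(9^r − 1^r) + (8)·1^r. The first term is divisible by 8 by the inductive hypothesis, and the second term (8)·1^r is divisible by 8 since 8 | 8. Hence 8 | h(r+1).
By induction, the statement is established for all N ≥ 1.
Therefore the largest such d is 8.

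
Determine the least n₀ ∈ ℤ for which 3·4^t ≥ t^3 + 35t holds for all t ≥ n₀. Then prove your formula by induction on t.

At t = 2: 48 < 78, so the inequality fails and n₀ ≥ 3. We prove 3·4^t ≥ t^3 + 35t for all t ≥ 3.
Base step (t = 3): 3·4^t = 192 and t^3 + 35t = 132, so 192 ≥ 132.
Inductive step: suppose the statement holds for some r ≥ 3, so 3·4^r ≥ r^3 + 35r.
Then 3·4^(r + 1) = 4·(3·4^r) ≥ 4·(r^3 + 35r).
Also, for r ≥ 3 we have 4·(r^3 + 35r) ≥ (r+1)^3 + 35(r+1), since 4·(r^3 + 35r) − ((r+1)^3 + 35(r+1)) = 3r^3 - 3r^2 + 102r - 36, which is nonnegative for all r ≥ 3.
Combining, 3·4^(r + 1) ≥ (r+1)^3 + 35(r+1).
This completes the induction.
Hence the smallest such n₀ is 3.

n₀ = 3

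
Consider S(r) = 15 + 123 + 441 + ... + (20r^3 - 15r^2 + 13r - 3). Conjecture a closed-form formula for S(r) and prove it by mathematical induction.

We claim S(r) = r(5r^3 + 5r^2 + 4r + 1) for all r ≥ 1.
Base step (r = 1): S(1) = 15, and the closed form gives 15. They agree.
Suppose the result is true for r = m, so S(m) = m(5m^3 + 5m^2 + 4m + 1).
Then S(m+1) = S(m) + (20m^3 + 45m^2 + 43m + 15) = (m(5m^3 + 5m^2 + 4m + 1)) + (20m^3 + 45m^2 + 43m + 15).
Simplifying, S(m+1) = (m + 1)(5m^3 + 20m^2 + 29m + 15) = (m+1)(5(m+1)^3 + 5(m+1)^2 + 4(m+1) + 1),
which is the closed form with r = m+1.
Hence, by induction on r, the claim holds for every r ≥ 1.

S(r) = r(5r^3 + 5r^2 + 4r + 1)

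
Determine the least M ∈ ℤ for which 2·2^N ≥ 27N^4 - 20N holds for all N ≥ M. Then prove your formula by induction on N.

At N = 21: 4194304 < 5250567, so the inequality fails and M ≥ 22. We prove 2·2^N ≥ 27N^4 - 20N for all N ≥ 22.
When N = 22: 2·2^N = 8388608 and 27N^4 - 20N = 6324472, so 8388608 ≥ 6324472.
Inductive step: assume the claim holds for N = k, so 2·2^k ≥ 27k^4 - 20k.
Then 2·2^(k + 1) = 2·(2·2^k) ≥ 2·(27k^4 - 20k).
Also, for k ≥ 22 we have 2·(27k^4 - 20k) ≥ 27(k+1)^4 - 20(k+1), since 2·(27k^4 - 20k) − (27(k+1)^4 - 20(k+1)) = 27k^4 - 108k^3 - 162k^2 - 128k - 7, which is nonnegative for all k ≥ 22.
Combining, 2·2^(k + 1) ≥ 27(k+1)^4 - 20(k+1).
This completes the induction.
Hence the smallest such M is 22.

M = 22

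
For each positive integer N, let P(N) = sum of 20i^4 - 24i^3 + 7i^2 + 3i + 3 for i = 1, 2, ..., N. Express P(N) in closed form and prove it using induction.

P(N) = N(4N^4 + 4N^3 - 3N^2 - N + 5)

We claim P(N) = N(4N^4 + 4N^3 - 3N^2 - N + 5) for all N ≥ 1.
Base case (N = 1): P(1) = 9, and the closed form gives 9. They agree.
Inductive step: assume the claim holds for N = i, so P(i) = i(4i^4 + 4i^3 - 3i^2 - i + 5).
Then P(i+1) = P(i) + (20i^4 + 56i^3 + 55i^2 + 25i + 9) = (i(4i^4 + 4i^3 - 3i^2 - i + 5)) + (20i^4 + 56i^3 + 55i^2 + 25i + 9).
Simplifying, P(i+1) = (i + 1)(4i^4 + 20i^3 + 33i^2 + 21i + 9) = (i+1)(4(i+1)^4 + 4(i+1)^3 - 3(i+1)^2 - (i+1) + 5),
which is the closed form with N = i+1.
By the principle of mathematical induction, the result holds for all N ≥ 1.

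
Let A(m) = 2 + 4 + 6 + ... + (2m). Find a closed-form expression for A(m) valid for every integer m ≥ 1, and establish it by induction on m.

A(m) = m(m + 1)

We claim A(m) = m(m + 1) for all m ≥ 1.
Base step (m = 1): A(1) = 2, and the closed form gives 2. They agree.
Inductive step: assume the claim holds for m = r, so A(r) = r(r + 1).
Then A(r+1) = A(r) + (2r + 2) = (r(r + 1)) + (2r + 2).
Simplifying, A(r+1) = (r + 1)(r + 2) = (r+1)((r+1) + 1),
which is the closed form with m = r+1.
This completes the induction.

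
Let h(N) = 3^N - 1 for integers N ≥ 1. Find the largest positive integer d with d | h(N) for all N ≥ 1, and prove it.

Computing the first values: h(1) = 2 and h(2) = 8; gcd(2, 8) = 2, so d ≤ 2.
We prove 2 | 3^N - 1 for all N ≥ 1 by induction on N.
Base step (N = 1): h(1) = 2 = 2·(1), so 2 | h(1).
Suppose the result is true for N = k, i.e. 2 | h(k). Then
3^{k+1} − 1^{k+1} = 3·3^k − 1·1^k = 3·(3^k − 1^k) + (2)·1^k. The first term is divisible by 2 by the inductive hypothesis, and the second term (2)·1^k is divisible by 2 since 2 | 2. Hence 2 | h(k+1).
This completes the induction.
Therefore the largest such d is 2.

d = 2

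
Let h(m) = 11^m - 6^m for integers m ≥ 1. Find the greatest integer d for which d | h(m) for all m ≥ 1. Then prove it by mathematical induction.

Computing the first values: h(1) = 5 and h(2) = 85; gcd(5, 85) = 5, so d ≤ 5.
We prove 5 | 11^m - 6^m for all m ≥ 1 by induction on m.
For the base case m = 1: h(1) = 5 = 5·(1), so 5 | h(1).
Inductive step: assume the claim holds for m = j, i.e. 5 | h(j). Then
11^{j+1} − 6^{j+1} = 11·11^j − 6·6^j = 11·(11^j − 6^j) + (5)·6^j. The first term is divisible by 5 by the inductive hypothesis, and the second term (5)·6^j is divisible by 5 since 5 | 5. Hence 5 | h(j+1).
By induction, the statement is established for all m ≥ 1.
Therefore the largest such d is 5.

d = 5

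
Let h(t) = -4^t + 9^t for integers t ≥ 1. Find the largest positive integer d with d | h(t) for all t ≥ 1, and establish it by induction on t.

d = 5

Computing the first values: h(1) = 5 and h(2) = 65; gcd(5, 65) = 5, so d ≤ 5.
We prove 5 | -4^t + 9^t for all t ≥ 1 by induction on t.
Base step (t = 1): h(1) = 5 = 5·(1), so 5 | h(1).
For the inductive step, assume it holds for an arbitrary i ≥ 1, i.e. 5 | h(i). Then
9^{i+1} − 4^{i+1} = 9·9^i − 4·4^i = 9·(9^i − 4^i) + (5)·4^i. The first term is divisible by 5 by the inductive hypothesis, and the second term (5)·4^i is divisible by 5 since 5 | 5. Hence 5 | h(i+1).
By induction, the statement is established for all t ≥ 1.
Therefore the largest such d is 5.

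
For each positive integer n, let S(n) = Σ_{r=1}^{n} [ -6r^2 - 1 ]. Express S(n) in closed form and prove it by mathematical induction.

We claim S(n) = -n(2n^2 + 3n + 2) for all n ≥ 1.
For the base case n = 1: S(1) = -7, and the closed form gives -7. They agree.
Inductive step: assume the claim holds for n = r, so S(r) = r(-2r^2 - 3r - 2).
Then S(r+1) = S(r) + (-6(r + 1)^2 - 1) = (r(-2r^2 - 3r - 2)) + (-6(r + 1)^2 - 1).
Simplifying, S(r+1) = -(r + 1)(2r^2 + 7r + 7) = -(r+1)(2(r+1)^2 + 3(r+1) + 2),
which is the closed form with n = r+1.
This completes the induction.

S(n) = -n(2n^2 + 3n + 2)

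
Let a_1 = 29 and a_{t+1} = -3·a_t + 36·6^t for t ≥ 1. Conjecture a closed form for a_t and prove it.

a_t = 5(-3)^(t - 1) + 4·6^t

Computing the first terms: a_1 = 29, a_2 = 129, a_3 = 909. This suggests a_t = 5(-3)^(t - 1) + 4·6^t.
Base step (t = 1): the formula gives 29 = 29 = a_1.
For the inductive step, assume it holds for an arbitrary k ≥ 1, so a_k = 5(-3)^(k - 1) + 4·6^k.
Then a_{k+1} = -3·a_k + 36·6^k = -3·(5(-3)^(k - 1) + 4·6^k) + 36·6^k = 5(-3)^k + 4·6^(k + 1) = 5(-3)^((k+1) - 1) + 4·6^(k+1),
which is the claimed formula at t = k+1.
Hence, by induction on t, the claim holds for every t ≥ 1.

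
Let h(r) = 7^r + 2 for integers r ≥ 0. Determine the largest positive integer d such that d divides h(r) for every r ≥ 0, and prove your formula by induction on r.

d = 3

Computing the first values: h(0) = 3 and h(1) = 9; gcd(3, 9) = 3, so d ≤ 3.
We prove 3 | 7^r + 2 for all r ≥ 0 by induction on r.
Base step (r = 0): h(0) = 3 = 3·(1), so 3 | h(0).
Inductive step: assume the claim holds for r = k, i.e. 3 | h(k). Then
h(k+1) = 7^(k+1) + 2 = 7·(7^k + 2) - 12 = 7·h(k) - 12. The first term is divisible by 3 by the inductive hypothesis, and -12 is divisible by 3. Hence 3 | h(k+1).
By induction, the statement is established for all r ≥ 0.
Therefore the largest such d is 3.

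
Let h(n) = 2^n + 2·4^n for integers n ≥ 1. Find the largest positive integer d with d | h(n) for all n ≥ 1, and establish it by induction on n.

d = 2

Computing the first values: h(1) = 10 and h(2) = 36; gcd(10, 36) = 2, so d ≤ 2.
We prove 2 | 2^n + 2·4^n for all n ≥ 1 by induction on n.
When n = 1: h(1) = 10 = 2·(5), so 2 | h(1).
Inductive step: assume the claim holds for n = j, i.e. 2 | h(j). Then
h(j+1) − 4·h(j) = (2^(j+1) + 2·4^(j+1)) − 4·(2^j + 2·4^j) = (1)·2^j·(2 − 4) = (-2)·2^j. Since 2 | h(j) by the inductive hypothesis, 2 | 4·h(j); and 2 | -2 since -2 = 2·-1. Therefore 2 | h(j+1).
Hence, by induction on n, the claim holds for every n ≥ 1.
Therefore the largest such d is 2.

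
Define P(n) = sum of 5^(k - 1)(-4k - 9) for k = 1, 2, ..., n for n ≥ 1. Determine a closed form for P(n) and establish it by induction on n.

We claim P(n) = -5^n(n + 2) + 2 for all n ≥ 1.
Base case (n = 1): P(1) = -13, and the closed form gives -13. They agree.
Inductive step: assume the claim holds for n = k, so P(k) = -5^k(k + 2) + 2.
Then P(k+1) = P(k) + (5^k(-4k - 13)) = (-5^k(k + 2) + 2) + (5^k(-4k - 13)).
Simplifying, P(k+1) = -5·5^k·k - 15·5^k + 2 = -5^(k+1)((k+1) + 2) + 2,
which is the closed form with n = k+1.
This completes the induction.

P(n) = -5^n(n + 2) + 2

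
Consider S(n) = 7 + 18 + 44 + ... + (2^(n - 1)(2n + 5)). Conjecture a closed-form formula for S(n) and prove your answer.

We claim S(n) = 2^n(2n + 3) - 3 for all n ≥ 1.
Base case (n = 1): S(1) = 7, and the closed form gives 7. They agree.
Inductive step: suppose the statement holds for some m ≥ 1, so S(m) = 2^m(2m + 3) - 3.
Then S(m+1) = S(m) + (2^m(2m + 7)) = (2^m(2m + 3) - 3) + (2^m(2m + 7)).
Simplifying, S(m+1) = 4·2^m·m + 10·2^m - 3 = 2^(m+1)(2(m+1) + 3) - 3,
which is the closed form with n = m+1.
This completes the induction.

S(n) = 2^n(2n + 3) - 3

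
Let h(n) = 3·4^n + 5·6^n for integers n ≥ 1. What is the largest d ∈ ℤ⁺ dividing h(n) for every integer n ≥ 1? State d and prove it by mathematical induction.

Computing the first values: h(1) = 42 and h(2) = 228; gcd(42, 228) = 6, so d ≤ 6.
We prove 6 | 3·4^n + 5·6^n for all n ≥ 1 by induction on n.
When n = 1: h(1) = 42 = 6·(7), so 6 | h(1).
Inductive step: suppose the statement holds for some p ≥ 1, i.e. 6 | h(p). Then
h(p+1) − 6·h(p) = (3·4^(p+1) + 5·6^(p+1)) − 6·(3·4^p + 5·6^p) = (3)·4^p·(4 − 6) = (-6)·4^p. Since 6 | h(p) by the inductive hypothesis, 6 | 6·h(p); and 6 | -6 since -6 = 6·-1. Therefore 6 | h(p+1).
By induction, the statement is established for all n ≥ 1.
Therefore the largest such d is 6.

d = 6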